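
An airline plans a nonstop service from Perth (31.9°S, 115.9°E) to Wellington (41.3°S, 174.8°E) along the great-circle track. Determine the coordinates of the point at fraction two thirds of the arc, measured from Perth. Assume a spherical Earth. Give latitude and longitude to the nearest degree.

Write both endpoints as unit vectors p₁, p₂ with components (cos φ cos λ, cos φ sin λ, sin φ).
The central angle between the endpoints is δ = arccos(p₁·p₂) ≈ 0.825 rad (47.3°).
Interpolate at f = 2/3 with slerp weights a = sin((1−f)δ)/sin δ ≈ 0.370, b = sin(fδ)/sin δ ≈ 0.712.
p = a·p₁ + b·p₂ ≈ (-0.670, 0.331, -0.665); φ = arcsin(p_z) ≈ -41.69°, λ = atan2(p_y, p_x) ≈ 153.71°.

≈ 42°S, 154°E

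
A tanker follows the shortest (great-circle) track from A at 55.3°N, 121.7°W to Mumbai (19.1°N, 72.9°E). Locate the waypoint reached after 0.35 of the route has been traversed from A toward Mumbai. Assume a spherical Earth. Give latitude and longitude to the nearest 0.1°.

≈ 81.5°N, 141.3°E

Convert each endpoint to a unit vector on the sphere (x = cos φ cos λ, y = cos φ sin λ, z = sin φ).
The central angle between the endpoints is δ = arccos(p₁·p₂) ≈ 1.825 rad (104.6°).
Interpolate at f = 0.35 with slerp weights a = sin((1−f)δ)/sin δ ≈ 0.958, b = sin(fδ)/sin δ ≈ 0.616.
p = a·p₁ + b·p₂ ≈ (-0.115, 0.092, 0.989); φ = arcsin(p_z) ≈ 81.50°, λ = atan2(p_y, p_x) ≈ 141.28°.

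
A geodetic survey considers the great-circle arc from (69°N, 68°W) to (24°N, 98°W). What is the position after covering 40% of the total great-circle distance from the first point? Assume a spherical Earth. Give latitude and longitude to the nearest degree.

Convert each endpoint to a unit vector on the sphere (x = cos φ cos λ, y = cos φ sin λ, z = sin φ).
The central angle between the endpoints is δ = arccos(p₁·p₂) ≈ 0.846 rad (48.5°).
Interpolate at f = 0.40 with slerp weights a = sin((1−f)δ)/sin δ ≈ 0.649, b = sin(fδ)/sin δ ≈ 0.443.
p = a·p₁ + b·p₂ ≈ (0.031, -0.617, 0.786); φ = arcsin(p_z) ≈ 51.86°, λ = atan2(p_y, p_x) ≈ -87.14°.

≈ (52°N, 87°W)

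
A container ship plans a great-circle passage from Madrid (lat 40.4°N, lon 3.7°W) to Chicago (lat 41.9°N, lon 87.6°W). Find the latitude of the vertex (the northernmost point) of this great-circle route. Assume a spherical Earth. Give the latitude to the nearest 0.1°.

The great circle lies in the plane with unit normal n̂ = (p₁ × p₂)/|p₁ × p₂|.
Here n̂_z ≈ -0.648; the vertex latitude is φ_max = arccos|n̂_z| ≈ 49.6°.
Check via Clairaut: cos φ_max = |cos φ₁| · sin C = cos(40.4°)·sin(58.3°) ≈ 0.648, again giving ≈ 49.6°.

≈ 49.6°N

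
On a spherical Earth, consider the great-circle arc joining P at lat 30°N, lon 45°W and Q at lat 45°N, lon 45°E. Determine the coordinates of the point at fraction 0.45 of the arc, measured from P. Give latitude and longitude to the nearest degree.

≈ lat 46°N, lon 11°W

The haversine formula gives a central angle δ ≈ 1.209 rad (69.3°) between the endpoints.
Interpolate at f = 0.45 with slerp weights a = sin((1−f)δ)/sin δ ≈ 0.660, b = sin(fδ)/sin δ ≈ 0.554.
p = a·p₁ + b·p₂ ≈ (0.681, -0.127, 0.721); φ = arcsin(p_z) ≈ 46.16°, λ = atan2(p_y, p_x) ≈ -10.59°.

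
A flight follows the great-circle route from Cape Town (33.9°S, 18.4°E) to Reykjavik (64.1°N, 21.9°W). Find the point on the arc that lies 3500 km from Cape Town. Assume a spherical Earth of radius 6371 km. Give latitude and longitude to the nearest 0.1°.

The haversine formula gives a central angle δ ≈ 1.798 rad (103.0°) between the endpoints. The total great-circle distance is δ·R ≈ 1.798 × 6371 ≈ 11455 km, so the target fraction is f = 3500/11455 ≈ 0.306.
Interpolate at f ≈ 0.306 with slerp weights a = sin((1−f)δ)/sin δ ≈ 0.974, b = sin(fδ)/sin δ ≈ 0.536.
p = a·p₁ + b·p₂ ≈ (0.984, 0.168, -0.061); φ = arcsin(p_z) ≈ -3.49°, λ = atan2(p_y, p_x) ≈ 9.68°.

≈ 3.5°S, 9.7°E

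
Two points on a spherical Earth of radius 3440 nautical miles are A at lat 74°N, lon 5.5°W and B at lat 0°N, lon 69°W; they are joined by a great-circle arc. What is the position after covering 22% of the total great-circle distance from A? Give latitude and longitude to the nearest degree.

The haversine formula gives a central angle δ ≈ 1.447 rad (82.9°) between the endpoints.
Interpolate at f = 0.22 with slerp weights a = sin((1−f)δ)/sin δ ≈ 0.911, b = sin(fδ)/sin δ ≈ 0.315.
p = a·p₁ + b·p₂ ≈ (0.363, -0.319, 0.876); φ = arcsin(p_z) ≈ 61.12°, λ = atan2(p_y, p_x) ≈ -41.27°.

≈ lat 61°N, lon 41°W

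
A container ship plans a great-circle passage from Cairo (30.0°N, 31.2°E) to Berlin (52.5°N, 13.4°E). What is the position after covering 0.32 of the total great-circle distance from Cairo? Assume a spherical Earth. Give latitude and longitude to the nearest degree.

Write both endpoints as unit vectors p₁, p₂ with components (cos φ cos λ, cos φ sin λ, sin φ).
The central angle between the endpoints is δ = arccos(p₁·p₂) ≈ 0.454 rad (26.0°).
Interpolate at f = 0.32 with slerp weights a = sin((1−f)δ)/sin δ ≈ 0.693, b = sin(fδ)/sin δ ≈ 0.330.
p = a·p₁ + b·p₂ ≈ (0.709, 0.357, 0.608); φ = arcsin(p_z) ≈ 37.47°, λ = atan2(p_y, p_x) ≈ 26.76°.

≈ (37°N, 27°E)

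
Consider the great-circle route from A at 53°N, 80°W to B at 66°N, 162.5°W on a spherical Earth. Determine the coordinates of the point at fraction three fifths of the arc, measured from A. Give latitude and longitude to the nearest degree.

≈ 67°N, 121°W

Write both endpoints as unit vectors p₁, p₂ with components (cos φ cos λ, cos φ sin λ, sin φ).
The central angle between the endpoints is δ = arccos(p₁·p₂) ≈ 0.705 rad (40.4°).
Interpolate at f = 3/5 with slerp weights a = sin((1−f)δ)/sin δ ≈ 0.429, b = sin(fδ)/sin δ ≈ 0.633.
p = a·p₁ + b·p₂ ≈ (-0.201, -0.332, 0.922); φ = arcsin(p_z) ≈ 67.17°, λ = atan2(p_y, p_x) ≈ -121.17°.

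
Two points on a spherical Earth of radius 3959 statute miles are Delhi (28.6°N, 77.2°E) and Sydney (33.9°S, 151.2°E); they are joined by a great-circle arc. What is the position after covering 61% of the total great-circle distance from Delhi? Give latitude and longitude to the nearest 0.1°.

≈ 10.6°S, 120.3°E

Write both endpoints as unit vectors p₁, p₂ with components (cos φ cos λ, cos φ sin λ, sin φ).
The central angle between the endpoints is δ = arccos(p₁·p₂) ≈ 1.637 rad (93.8°).
Interpolate at f = 0.61 with slerp weights a = sin((1−f)δ)/sin δ ≈ 0.597, b = sin(fδ)/sin δ ≈ 0.843.
p = a·p₁ + b·p₂ ≈ (-0.497, 0.848, -0.184); φ = arcsin(p_z) ≈ -10.60°, λ = atan2(p_y, p_x) ≈ 120.35°.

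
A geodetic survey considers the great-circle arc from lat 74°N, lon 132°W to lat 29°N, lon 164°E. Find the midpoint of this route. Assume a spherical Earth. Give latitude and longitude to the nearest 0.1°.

The haversine formula gives a central angle δ ≈ 0.962 rad (55.1°) between the endpoints.
Interpolate at f = 1/2 with slerp weights a = sin((1−f)δ)/sin δ ≈ 0.564, b = sin(fδ)/sin δ ≈ 0.564.
p = a·p₁ + b·p₂ ≈ (-0.578, 0.020, 0.816); φ = arcsin(p_z) ≈ 54.65°, λ = atan2(p_y, p_x) ≈ 177.98°.

≈ lat 54.6°N, lon 178.0°E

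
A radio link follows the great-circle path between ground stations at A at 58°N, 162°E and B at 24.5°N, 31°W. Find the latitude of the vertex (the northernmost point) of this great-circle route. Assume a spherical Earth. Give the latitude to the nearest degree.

The great circle lies in the plane with unit normal n̂ = (p₁ × p₂)/|p₁ × p₂|.
Here n̂_z ≈ +0.109; the vertex latitude is φ_max = arccos|n̂_z| ≈ 83.7°.
Check via Clairaut: cos φ_max = |cos φ₁| · sin C = cos(58.0°)·sin(11.9°) ≈ 0.109, again giving ≈ 83.7°.

≈ 84°N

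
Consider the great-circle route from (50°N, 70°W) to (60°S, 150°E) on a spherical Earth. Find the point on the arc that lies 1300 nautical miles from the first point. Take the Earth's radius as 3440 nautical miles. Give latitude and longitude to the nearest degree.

≈ (34°N, 90°W)

Convert each endpoint to a unit vector on the sphere (x = cos φ cos λ, y = cos φ sin λ, z = sin φ).
The central angle between the endpoints is δ = arccos(p₁·p₂) ≈ 2.713 rad (155.5°). The total great-circle distance is δ·R ≈ 2.713 × 3440 ≈ 9333 nmi, so the target fraction is f = 1300/9333 ≈ 0.139.
Interpolate at f ≈ 0.139 with slerp weights a = sin((1−f)δ)/sin δ ≈ 1.737, b = sin(fδ)/sin δ ≈ 0.888.
p = a·p₁ + b·p₂ ≈ (-0.003, -0.827, 0.562); φ = arcsin(p_z) ≈ 34.17°, λ = atan2(p_y, p_x) ≈ -90.18°.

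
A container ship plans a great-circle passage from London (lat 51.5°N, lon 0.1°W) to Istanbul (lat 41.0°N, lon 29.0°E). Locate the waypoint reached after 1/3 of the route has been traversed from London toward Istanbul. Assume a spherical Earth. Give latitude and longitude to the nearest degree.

Convert each endpoint to a unit vector on the sphere (x = cos φ cos λ, y = cos φ sin λ, z = sin φ).
The central angle between the endpoints is δ = arccos(p₁·p₂) ≈ 0.393 rad (22.5°).
Interpolate at f = 1/3 with slerp weights a = sin((1−f)δ)/sin δ ≈ 0.676, b = sin(fδ)/sin δ ≈ 0.341.
p = a·p₁ + b·p₂ ≈ (0.646, 0.124, 0.753); φ = arcsin(p_z) ≈ 48.86°, λ = atan2(p_y, p_x) ≈ 10.87°.

≈ lat 49°N, lon 11°E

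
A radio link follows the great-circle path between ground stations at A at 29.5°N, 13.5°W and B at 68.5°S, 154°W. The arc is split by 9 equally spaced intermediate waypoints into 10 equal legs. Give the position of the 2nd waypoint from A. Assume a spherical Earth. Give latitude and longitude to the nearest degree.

From cos δ = sin φ₁ sin φ₂ + cos φ₁ cos φ₂ cos Δλ, the central angle is δ ≈ 2.352 rad (134.8°).
Interpolate at f = 2/10 with slerp weights a = sin((1−f)δ)/sin δ ≈ 1.341, b = sin(fδ)/sin δ ≈ 0.639.
p = a·p₁ + b·p₂ ≈ (0.925, -0.375, 0.066); φ = arcsin(p_z) ≈ 3.80°, λ = atan2(p_y, p_x) ≈ -22.08°.

≈ 4°N, 22°W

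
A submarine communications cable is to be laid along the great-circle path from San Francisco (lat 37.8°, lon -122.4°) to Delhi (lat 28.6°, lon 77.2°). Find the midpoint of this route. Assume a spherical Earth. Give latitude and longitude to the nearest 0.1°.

≈ lat 74.8°, lon 140.4°

Convert each endpoint to a unit vector on the sphere (x = cos φ cos λ, y = cos φ sin λ, z = sin φ).
The central angle between the endpoints is δ = arccos(p₁·p₂) ≈ 1.939 rad (111.1°).
Interpolate at f = 1/2 with slerp weights a = sin((1−f)δ)/sin δ ≈ 0.884, b = sin(fδ)/sin δ ≈ 0.884.
p = a·p₁ + b·p₂ ≈ (-0.202, 0.167, 0.965); φ = arcsin(p_z) ≈ 74.79°, λ = atan2(p_y, p_x) ≈ 140.45°.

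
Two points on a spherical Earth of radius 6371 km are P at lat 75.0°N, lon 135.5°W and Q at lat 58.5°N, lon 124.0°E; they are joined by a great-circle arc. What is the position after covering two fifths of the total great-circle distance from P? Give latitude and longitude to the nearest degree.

Convert each endpoint to a unit vector on the sphere (x = cos φ cos λ, y = cos φ sin λ, z = sin φ).
The central angle between the endpoints is δ = arccos(p₁·p₂) ≈ 0.645 rad (37.0°).
Interpolate at f = 2/5 with slerp weights a = sin((1−f)δ)/sin δ ≈ 0.628, b = sin(fδ)/sin δ ≈ 0.424.
p = a·p₁ + b·p₂ ≈ (-0.240, 0.070, 0.968); φ = arcsin(p_z) ≈ 75.53°, λ = atan2(p_y, p_x) ≈ 163.74°.

≈ lat 76°N, lon 164°E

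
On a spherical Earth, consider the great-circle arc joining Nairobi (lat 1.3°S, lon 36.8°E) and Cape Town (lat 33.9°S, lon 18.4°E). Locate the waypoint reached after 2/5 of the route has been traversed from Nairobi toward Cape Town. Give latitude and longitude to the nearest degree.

From cos δ = sin φ₁ sin φ₂ + cos φ₁ cos φ₂ cos Δλ, the central angle is δ ≈ 0.643 rad (36.9°).
Interpolate at f = 2/5 with slerp weights a = sin((1−f)δ)/sin δ ≈ 0.628, b = sin(fδ)/sin δ ≈ 0.424.
p = a·p₁ + b·p₂ ≈ (0.837, 0.487, -0.251); φ = arcsin(p_z) ≈ -14.53°, λ = atan2(p_y, p_x) ≈ 30.21°.

≈ lat 15°S, lon 30°E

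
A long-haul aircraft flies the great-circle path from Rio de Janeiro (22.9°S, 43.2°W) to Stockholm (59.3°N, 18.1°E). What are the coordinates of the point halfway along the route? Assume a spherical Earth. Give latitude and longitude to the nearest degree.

≈ (21°N, 22°W)

Write both endpoints as unit vectors p₁, p₂ with components (cos φ cos λ, cos φ sin λ, sin φ).
The central angle between the endpoints is δ = arccos(p₁·p₂) ≈ 1.680 rad (96.2°).
Interpolate at f = 1/2 with slerp weights a = sin((1−f)δ)/sin δ ≈ 0.749, b = sin(fδ)/sin δ ≈ 0.749.
p = a·p₁ + b·p₂ ≈ (0.866, -0.354, 0.353); φ = arcsin(p_z) ≈ 20.64°, λ = atan2(p_y, p_x) ≈ -22.20°.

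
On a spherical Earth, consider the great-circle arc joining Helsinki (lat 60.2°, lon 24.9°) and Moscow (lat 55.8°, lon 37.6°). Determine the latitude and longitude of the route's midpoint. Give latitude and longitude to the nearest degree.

≈ lat 58°, lon 32°

The haversine formula gives a central angle δ ≈ 0.140 rad (8.0°) between the endpoints.
Interpolate at f = 1/2 with slerp weights a = sin((1−f)δ)/sin δ ≈ 0.501, b = sin(fδ)/sin δ ≈ 0.501.
p = a·p₁ + b·p₂ ≈ (0.449, 0.277, 0.850); φ = arcsin(p_z) ≈ 58.16°, λ = atan2(p_y, p_x) ≈ 31.64°.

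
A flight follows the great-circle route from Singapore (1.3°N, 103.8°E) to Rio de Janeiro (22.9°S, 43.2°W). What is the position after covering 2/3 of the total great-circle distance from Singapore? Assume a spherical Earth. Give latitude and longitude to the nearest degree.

≈ 37°S, 9°E

Write both endpoints as unit vectors p₁, p₂ with components (cos φ cos λ, cos φ sin λ, sin φ).
The central angle between the endpoints is δ = arccos(p₁·p₂) ≈ 2.467 rad (141.4°).
Interpolate at f = 2/3 with slerp weights a = sin((1−f)δ)/sin δ ≈ 1.174, b = sin(fδ)/sin δ ≈ 1.597.
p = a·p₁ + b·p₂ ≈ (0.793, 0.132, -0.595); φ = arcsin(p_z) ≈ -36.51°, λ = atan2(p_y, p_x) ≈ 9.48°.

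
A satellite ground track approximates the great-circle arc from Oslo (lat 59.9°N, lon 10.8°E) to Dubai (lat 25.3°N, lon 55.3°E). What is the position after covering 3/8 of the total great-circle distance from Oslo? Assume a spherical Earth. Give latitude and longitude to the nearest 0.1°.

≈ lat 49.0°N, lon 34.3°E

The haversine formula gives a central angle δ ≈ 0.805 rad (46.1°) between the endpoints.
Interpolate at f = 3/8 with slerp weights a = sin((1−f)δ)/sin δ ≈ 0.669, b = sin(fδ)/sin δ ≈ 0.412.
p = a·p₁ + b·p₂ ≈ (0.542, 0.369, 0.755); φ = arcsin(p_z) ≈ 49.02°, λ = atan2(p_y, p_x) ≈ 34.29°.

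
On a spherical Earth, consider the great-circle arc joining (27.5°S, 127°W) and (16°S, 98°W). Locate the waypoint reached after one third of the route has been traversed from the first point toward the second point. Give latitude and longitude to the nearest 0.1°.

From cos δ = sin φ₁ sin φ₂ + cos φ₁ cos φ₂ cos Δλ, the central angle is δ ≈ 0.509 rad (29.2°).
Interpolate at f = 1/3 with slerp weights a = sin((1−f)δ)/sin δ ≈ 0.683, b = sin(fδ)/sin δ ≈ 0.347.
p = a·p₁ + b·p₂ ≈ (-0.411, -0.814, -0.411); φ = arcsin(p_z) ≈ -24.26°, λ = atan2(p_y, p_x) ≈ -116.80°.

≈ (24.3°S, 116.8°W)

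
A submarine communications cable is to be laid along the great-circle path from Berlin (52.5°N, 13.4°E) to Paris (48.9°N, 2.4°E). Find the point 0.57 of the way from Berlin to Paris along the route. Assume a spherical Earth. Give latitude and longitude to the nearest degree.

The haversine formula gives a central angle δ ≈ 0.137 rad (7.8°) between the endpoints.
Interpolate at f = 0.57 with slerp weights a = sin((1−f)δ)/sin δ ≈ 0.431, b = sin(fδ)/sin δ ≈ 0.571.
p = a·p₁ + b·p₂ ≈ (0.630, 0.077, 0.772); φ = arcsin(p_z) ≈ 50.57°, λ = atan2(p_y, p_x) ≈ 6.92°.

≈ (51°N, 7°E)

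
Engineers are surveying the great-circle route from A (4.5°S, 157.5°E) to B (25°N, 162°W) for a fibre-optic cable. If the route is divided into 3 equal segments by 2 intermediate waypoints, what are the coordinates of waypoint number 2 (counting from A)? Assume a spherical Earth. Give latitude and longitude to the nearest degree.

≈ (16°N, 177°W)

Convert each endpoint to a unit vector on the sphere (x = cos φ cos λ, y = cos φ sin λ, z = sin φ).
The central angle between the endpoints is δ = arccos(p₁·p₂) ≈ 0.858 rad (49.2°).
Interpolate at f = 2/3 with slerp weights a = sin((1−f)δ)/sin δ ≈ 0.373, b = sin(fδ)/sin δ ≈ 0.716.
p = a·p₁ + b·p₂ ≈ (-0.960, -0.058, 0.273); φ = arcsin(p_z) ≈ 15.85°, λ = atan2(p_y, p_x) ≈ -176.54°.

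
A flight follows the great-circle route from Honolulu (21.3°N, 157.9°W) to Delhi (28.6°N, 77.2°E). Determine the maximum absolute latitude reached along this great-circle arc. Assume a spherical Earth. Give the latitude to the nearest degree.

≈ 45°N

The great circle lies in the plane with unit normal n̂ = (p₁ × p₂)/|p₁ × p₂|.
Here n̂_z ≈ -0.702; the vertex latitude is φ_max = arccos|n̂_z| ≈ 45.4°.
Check via Clairaut: cos φ_max = |cos φ₁| · sin C = cos(21.3°)·sin(48.9°) ≈ 0.702, again giving ≈ 45.4°.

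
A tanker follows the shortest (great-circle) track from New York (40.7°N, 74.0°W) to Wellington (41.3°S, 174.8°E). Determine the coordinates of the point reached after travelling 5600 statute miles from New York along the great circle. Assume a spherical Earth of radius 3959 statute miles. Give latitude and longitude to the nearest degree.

≈ (12°S, 141°W)

Write both endpoints as unit vectors p₁, p₂ with components (cos φ cos λ, cos φ sin λ, sin φ).
The central angle between the endpoints is δ = arccos(p₁·p₂) ≈ 2.261 rad (129.5°). The total great-circle distance is δ·R ≈ 2.261 × 3959 ≈ 8950 mi, so the target fraction is f = 5600/8950 ≈ 0.626.
Interpolate at f ≈ 0.626 with slerp weights a = sin((1−f)δ)/sin δ ≈ 0.971, b = sin(fδ)/sin δ ≈ 1.281.
p = a·p₁ + b·p₂ ≈ (-0.755, -0.620, -0.212); φ = arcsin(p_z) ≈ -12.26°, λ = atan2(p_y, p_x) ≈ -140.61°.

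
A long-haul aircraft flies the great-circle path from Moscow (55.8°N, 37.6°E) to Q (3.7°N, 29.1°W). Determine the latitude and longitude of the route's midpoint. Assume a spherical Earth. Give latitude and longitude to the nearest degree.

≈ (34°N, 6°W)

The haversine formula gives a central angle δ ≈ 1.292 rad (74.0°) between the endpoints.
Interpolate at f = 1/2 with slerp weights a = sin((1−f)δ)/sin δ ≈ 0.626, b = sin(fδ)/sin δ ≈ 0.626.
p = a·p₁ + b·p₂ ≈ (0.825, -0.089, 0.558); φ = arcsin(p_z) ≈ 33.94°, λ = atan2(p_y, p_x) ≈ -6.17°.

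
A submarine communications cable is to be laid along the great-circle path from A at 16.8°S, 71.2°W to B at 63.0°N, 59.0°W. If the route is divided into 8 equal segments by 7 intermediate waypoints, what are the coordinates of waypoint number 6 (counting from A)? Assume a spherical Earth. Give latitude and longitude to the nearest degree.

The haversine formula gives a central angle δ ≈ 1.403 rad (80.4°) between the endpoints.
Interpolate at f = 6/8 with slerp weights a = sin((1−f)δ)/sin δ ≈ 0.348, b = sin(fδ)/sin δ ≈ 0.881.
p = a·p₁ + b·p₂ ≈ (0.313, -0.659, 0.684); φ = arcsin(p_z) ≈ 43.17°, λ = atan2(p_y, p_x) ≈ -64.55°.

≈ 43°N, 65°W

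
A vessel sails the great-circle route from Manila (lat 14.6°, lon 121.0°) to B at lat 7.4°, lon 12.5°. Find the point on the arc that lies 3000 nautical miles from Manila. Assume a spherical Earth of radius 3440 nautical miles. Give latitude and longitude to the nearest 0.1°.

≈ lat 18.6°, lon 68.9°

Write both endpoints as unit vectors p₁, p₂ with components (cos φ cos λ, cos φ sin λ, sin φ).
The central angle between the endpoints is δ = arccos(p₁·p₂) ≈ 1.846 rad (105.8°). The total great-circle distance is δ·R ≈ 1.846 × 3440 ≈ 6351 nmi, so the target fraction is f = 3000/6351 ≈ 0.472.
Interpolate at f ≈ 0.472 with slerp weights a = sin((1−f)δ)/sin δ ≈ 0.860, b = sin(fδ)/sin δ ≈ 0.796.
p = a·p₁ + b·p₂ ≈ (0.342, 0.884, 0.319); φ = arcsin(p_z) ≈ 18.61°, λ = atan2(p_y, p_x) ≈ 68.85°.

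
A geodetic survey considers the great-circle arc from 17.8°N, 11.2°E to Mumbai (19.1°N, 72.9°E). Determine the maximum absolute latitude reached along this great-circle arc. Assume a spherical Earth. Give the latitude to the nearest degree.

The great circle lies in the plane with unit normal n̂ = (p₁ × p₂)/|p₁ × p₂|.
Here n̂_z ≈ +0.932; the vertex latitude is φ_max = arccos|n̂_z| ≈ 21.3°.

≈ 21°N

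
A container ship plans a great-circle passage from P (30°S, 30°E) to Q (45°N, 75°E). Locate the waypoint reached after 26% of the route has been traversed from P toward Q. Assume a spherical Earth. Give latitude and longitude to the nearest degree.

≈ (10°S, 41°E)

Convert each endpoint to a unit vector on the sphere (x = cos φ cos λ, y = cos φ sin λ, z = sin φ).
The central angle between the endpoints is δ = arccos(p₁·p₂) ≈ 1.491 rad (85.4°).
Interpolate at f = 0.26 with slerp weights a = sin((1−f)δ)/sin δ ≈ 0.896, b = sin(fδ)/sin δ ≈ 0.379.
p = a·p₁ + b·p₂ ≈ (0.741, 0.647, -0.180); φ = arcsin(p_z) ≈ -10.35°, λ = atan2(p_y, p_x) ≈ 41.11°.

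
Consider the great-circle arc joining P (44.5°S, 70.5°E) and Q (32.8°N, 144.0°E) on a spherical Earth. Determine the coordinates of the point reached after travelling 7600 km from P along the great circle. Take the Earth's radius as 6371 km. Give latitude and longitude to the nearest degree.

≈ (7°N, 121°E)

Convert each endpoint to a unit vector on the sphere (x = cos φ cos λ, y = cos φ sin λ, z = sin φ).
The central angle between the endpoints is δ = arccos(p₁·p₂) ≈ 1.782 rad (102.1°). The total great-circle distance is δ·R ≈ 1.782 × 6371 ≈ 11352 km, so the target fraction is f = 7600/11352 ≈ 0.670.
Interpolate at f ≈ 0.670 with slerp weights a = sin((1−f)δ)/sin δ ≈ 0.568, b = sin(fδ)/sin δ ≈ 0.951.
p = a·p₁ + b·p₂ ≈ (-0.511, 0.852, 0.117); φ = arcsin(p_z) ≈ 6.71°, λ = atan2(p_y, p_x) ≈ 120.98°.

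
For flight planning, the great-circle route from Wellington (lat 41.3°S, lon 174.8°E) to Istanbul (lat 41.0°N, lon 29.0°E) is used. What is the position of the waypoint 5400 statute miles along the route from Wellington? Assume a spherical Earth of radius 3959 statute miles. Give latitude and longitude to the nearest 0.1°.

Convert each endpoint to a unit vector on the sphere (x = cos φ cos λ, y = cos φ sin λ, z = sin φ).
The central angle between the endpoints is δ = arccos(p₁·p₂) ≈ 2.695 rad (154.4°). The total great-circle distance is δ·R ≈ 2.695 × 3959 ≈ 10670 mi, so the target fraction is f = 5400/10670 ≈ 0.506.
Interpolate at f ≈ 0.506 with slerp weights a = sin((1−f)δ)/sin δ ≈ 2.249, b = sin(fδ)/sin δ ≈ 2.266.
p = a·p₁ + b·p₂ ≈ (-0.187, 0.982, 0.002); φ = arcsin(p_z) ≈ 0.13°, λ = atan2(p_y, p_x) ≈ 100.78°.

≈ lat 0.1°N, lon 100.8°E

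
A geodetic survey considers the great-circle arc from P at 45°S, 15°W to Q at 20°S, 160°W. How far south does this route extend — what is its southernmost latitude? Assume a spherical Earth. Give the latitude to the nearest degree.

The great circle lies in the plane with unit normal n̂ = (p₁ × p₂)/|p₁ × p₂|.
Here n̂_z ≈ -0.400; the vertex latitude is φ_max = arccos|n̂_z| ≈ 66.4°.
Check via Clairaut: cos φ_max = |cos φ₁| · sin C = cos(45.0°)·sin(145.6°) ≈ 0.400, again giving ≈ 66.4°.

≈ 66°S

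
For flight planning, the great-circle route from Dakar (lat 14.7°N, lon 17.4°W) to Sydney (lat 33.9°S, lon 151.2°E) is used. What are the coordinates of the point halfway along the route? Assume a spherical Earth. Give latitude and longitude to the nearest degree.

≈ lat 54°S, lon 29°E

From cos δ = sin φ₁ sin φ₂ + cos φ₁ cos φ₂ cos Δλ, the central angle is δ ≈ 2.761 rad (158.2°).
Interpolate at f = 1/2 with slerp weights a = sin((1−f)δ)/sin δ ≈ 2.645, b = sin(fδ)/sin δ ≈ 2.645.
p = a·p₁ + b·p₂ ≈ (0.518, 0.293, -0.804); φ = arcsin(p_z) ≈ -53.52°, λ = atan2(p_y, p_x) ≈ 29.48°.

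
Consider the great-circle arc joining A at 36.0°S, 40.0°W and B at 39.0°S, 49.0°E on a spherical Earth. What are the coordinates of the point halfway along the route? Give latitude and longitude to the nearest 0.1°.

Write both endpoints as unit vectors p₁, p₂ with components (cos φ cos λ, cos φ sin λ, sin φ).
The central angle between the endpoints is δ = arccos(p₁·p₂) ≈ 1.180 rad (67.6°).
Interpolate at f = 1/2 with slerp weights a = sin((1−f)δ)/sin δ ≈ 0.602, b = sin(fδ)/sin δ ≈ 0.602.
p = a·p₁ + b·p₂ ≈ (0.680, 0.040, -0.732); φ = arcsin(p_z) ≈ -47.09°, λ = atan2(p_y, p_x) ≈ 3.37°.

≈ 47.1°S, 3.4°E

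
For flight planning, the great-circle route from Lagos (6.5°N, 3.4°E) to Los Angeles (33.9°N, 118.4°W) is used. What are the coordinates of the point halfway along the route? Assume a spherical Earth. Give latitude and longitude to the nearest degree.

The haversine formula gives a central angle δ ≈ 1.951 rad (111.8°) between the endpoints.
Interpolate at f = 1/2 with slerp weights a = sin((1−f)δ)/sin δ ≈ 0.892, b = sin(fδ)/sin δ ≈ 0.892.
p = a·p₁ + b·p₂ ≈ (0.532, -0.599, 0.598); φ = arcsin(p_z) ≈ 36.76°, λ = atan2(p_y, p_x) ≈ -48.35°.

≈ 37°N, 48°W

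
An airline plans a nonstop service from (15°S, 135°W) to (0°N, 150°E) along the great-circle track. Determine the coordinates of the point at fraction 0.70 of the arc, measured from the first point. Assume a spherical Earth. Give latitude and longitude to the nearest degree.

Convert each endpoint to a unit vector on the sphere (x = cos φ cos λ, y = cos φ sin λ, z = sin φ).
The central angle between the endpoints is δ = arccos(p₁·p₂) ≈ 1.318 rad (75.5°).
Interpolate at f = 0.70 with slerp weights a = sin((1−f)δ)/sin δ ≈ 0.398, b = sin(fδ)/sin δ ≈ 0.823.
p = a·p₁ + b·p₂ ≈ (-0.985, 0.140, -0.103); φ = arcsin(p_z) ≈ -5.91°, λ = atan2(p_y, p_x) ≈ 171.91°.

≈ (6°S, 172°E)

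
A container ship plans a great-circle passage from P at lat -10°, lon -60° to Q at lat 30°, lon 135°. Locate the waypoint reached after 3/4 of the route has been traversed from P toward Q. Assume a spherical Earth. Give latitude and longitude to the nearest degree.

≈ lat 55°, lon 177°

Convert each endpoint to a unit vector on the sphere (x = cos φ cos λ, y = cos φ sin λ, z = sin φ).
The central angle between the endpoints is δ = arccos(p₁·p₂) ≈ 2.716 rad (155.6°).
Interpolate at f = 3/4 with slerp weights a = sin((1−f)δ)/sin δ ≈ 1.520, b = sin(fδ)/sin δ ≈ 2.162.
p = a·p₁ + b·p₂ ≈ (-0.576, 0.028, 0.817); φ = arcsin(p_z) ≈ 54.80°, λ = atan2(p_y, p_x) ≈ 177.22°.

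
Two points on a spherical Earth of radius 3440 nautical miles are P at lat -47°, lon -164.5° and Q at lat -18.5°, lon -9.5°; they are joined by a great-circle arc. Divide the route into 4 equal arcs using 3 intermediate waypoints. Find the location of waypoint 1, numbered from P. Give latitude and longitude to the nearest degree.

≈ lat -69°, lon -131°

The haversine formula gives a central angle δ ≈ 1.933 rad (110.7°) between the endpoints.
Interpolate at f = 1/4 with slerp weights a = sin((1−f)δ)/sin δ ≈ 1.061, b = sin(fδ)/sin δ ≈ 0.497.
p = a·p₁ + b·p₂ ≈ (-0.233, -0.271, -0.934); φ = arcsin(p_z) ≈ -69.05°, λ = atan2(p_y, p_x) ≈ -130.66°.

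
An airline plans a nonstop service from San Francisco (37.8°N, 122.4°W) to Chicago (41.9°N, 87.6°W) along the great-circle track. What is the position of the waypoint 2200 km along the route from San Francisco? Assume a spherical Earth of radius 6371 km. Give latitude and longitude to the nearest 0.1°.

From cos δ = sin φ₁ sin φ₂ + cos φ₁ cos φ₂ cos Δλ, the central angle is δ ≈ 0.468 rad (26.8°). The total great-circle distance is δ·R ≈ 0.468 × 6371 ≈ 2985 km, so the target fraction is f = 2200/2985 ≈ 0.737.
Interpolate at f ≈ 0.737 with slerp weights a = sin((1−f)δ)/sin δ ≈ 0.272, b = sin(fδ)/sin δ ≈ 0.750.
p = a·p₁ + b·p₂ ≈ (-0.092, -0.739, 0.667); φ = arcsin(p_z) ≈ 41.87°, λ = atan2(p_y, p_x) ≈ -97.08°.

≈ (41.9°N, 97.1°W)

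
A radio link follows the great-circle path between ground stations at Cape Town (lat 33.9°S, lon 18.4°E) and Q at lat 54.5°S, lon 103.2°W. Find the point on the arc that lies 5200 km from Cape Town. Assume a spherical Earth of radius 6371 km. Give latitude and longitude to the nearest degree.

From cos δ = sin φ₁ sin φ₂ + cos φ₁ cos φ₂ cos Δλ, the central angle is δ ≈ 1.368 rad (78.4°). The total great-circle distance is δ·R ≈ 1.368 × 6371 ≈ 8715 km, so the target fraction is f = 5200/8715 ≈ 0.597.
Interpolate at f ≈ 0.597 with slerp weights a = sin((1−f)δ)/sin δ ≈ 0.535, b = sin(fδ)/sin δ ≈ 0.744.
p = a·p₁ + b·p₂ ≈ (0.323, -0.280, -0.904); φ = arcsin(p_z) ≈ -64.69°, λ = atan2(p_y, p_x) ≈ -40.97°.

≈ lat 65°S, lon 41°W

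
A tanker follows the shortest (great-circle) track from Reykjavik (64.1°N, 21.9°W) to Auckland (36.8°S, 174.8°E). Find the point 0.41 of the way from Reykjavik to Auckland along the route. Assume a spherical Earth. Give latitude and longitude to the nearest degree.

From cos δ = sin φ₁ sin φ₂ + cos φ₁ cos φ₂ cos Δλ, the central angle is δ ≈ 2.634 rad (150.9°).
Interpolate at f = 0.41 with slerp weights a = sin((1−f)δ)/sin δ ≈ 2.057, b = sin(fδ)/sin δ ≈ 1.814.
p = a·p₁ + b·p₂ ≈ (-0.613, -0.203, 0.763); φ = arcsin(p_z) ≈ 49.77°, λ = atan2(p_y, p_x) ≈ -161.64°.

≈ 50°N, 162°W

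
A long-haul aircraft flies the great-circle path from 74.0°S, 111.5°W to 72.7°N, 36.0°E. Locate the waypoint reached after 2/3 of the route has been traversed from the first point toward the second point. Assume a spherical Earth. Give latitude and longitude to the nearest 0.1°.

≈ 25.0°N, 22.1°W

Convert each endpoint to a unit vector on the sphere (x = cos φ cos λ, y = cos φ sin λ, z = sin φ).
The central angle between the endpoints is δ = arccos(p₁·p₂) ≈ 2.980 rad (170.7°).
Interpolate at f = 2/3 with slerp weights a = sin((1−f)δ)/sin δ ≈ 5.194, b = sin(fδ)/sin δ ≈ 5.672.
p = a·p₁ + b·p₂ ≈ (0.840, -0.341, 0.423); φ = arcsin(p_z) ≈ 25.00°, λ = atan2(p_y, p_x) ≈ -22.08°.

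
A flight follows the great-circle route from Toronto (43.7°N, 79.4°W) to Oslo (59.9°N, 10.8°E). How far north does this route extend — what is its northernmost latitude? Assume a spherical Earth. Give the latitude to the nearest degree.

The great circle lies in the plane with unit normal n̂ = (p₁ × p₂)/|p₁ × p₂|.
Here n̂_z ≈ +0.452; the vertex latitude is φ_max = arccos|n̂_z| ≈ 63.1°.
Check via Clairaut: cos φ_max = |cos φ₁| · sin C = cos(43.7°)·sin(38.7°) ≈ 0.452, again giving ≈ 63.1°.

≈ 63°N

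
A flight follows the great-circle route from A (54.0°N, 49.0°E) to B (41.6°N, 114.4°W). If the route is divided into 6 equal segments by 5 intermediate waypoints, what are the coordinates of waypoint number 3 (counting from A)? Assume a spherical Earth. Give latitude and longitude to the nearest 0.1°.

Convert each endpoint to a unit vector on the sphere (x = cos φ cos λ, y = cos φ sin λ, z = sin φ).
The central angle between the endpoints is δ = arccos(p₁·p₂) ≈ 1.455 rad (83.3°).
Interpolate at f = 3/6 with slerp weights a = sin((1−f)δ)/sin δ ≈ 0.669, b = sin(fδ)/sin δ ≈ 0.669.
p = a·p₁ + b·p₂ ≈ (0.051, -0.159, 0.986); φ = arcsin(p_z) ≈ 80.39°, λ = atan2(p_y, p_x) ≈ -72.09°.

≈ (80.4°N, 72.1°W)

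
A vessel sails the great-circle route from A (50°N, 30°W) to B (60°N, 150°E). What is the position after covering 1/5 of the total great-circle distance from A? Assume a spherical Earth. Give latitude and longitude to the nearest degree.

≈ (64°N, 30°W)

Write both endpoints as unit vectors p₁, p₂ with components (cos φ cos λ, cos φ sin λ, sin φ).
The central angle between the endpoints is δ = arccos(p₁·p₂) ≈ 1.222 rad (70.0°).
Interpolate at f = 1/5 with slerp weights a = sin((1−f)δ)/sin δ ≈ 0.882, b = sin(fδ)/sin δ ≈ 0.257.
p = a·p₁ + b·p₂ ≈ (0.380, -0.219, 0.899); φ = arcsin(p_z) ≈ 64.00°, λ = atan2(p_y, p_x) ≈ -30.00°.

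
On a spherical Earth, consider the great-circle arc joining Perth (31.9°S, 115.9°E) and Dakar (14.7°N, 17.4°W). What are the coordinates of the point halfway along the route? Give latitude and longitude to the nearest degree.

From cos δ = sin φ₁ sin φ₂ + cos φ₁ cos φ₂ cos Δλ, the central angle is δ ≈ 2.342 rad (134.2°).
Interpolate at f = 1/2 with slerp weights a = sin((1−f)δ)/sin δ ≈ 1.285, b = sin(fδ)/sin δ ≈ 1.285.
p = a·p₁ + b·p₂ ≈ (0.710, 0.610, -0.353); φ = arcsin(p_z) ≈ -20.67°, λ = atan2(p_y, p_x) ≈ 40.67°.

≈ (21°S, 41°E)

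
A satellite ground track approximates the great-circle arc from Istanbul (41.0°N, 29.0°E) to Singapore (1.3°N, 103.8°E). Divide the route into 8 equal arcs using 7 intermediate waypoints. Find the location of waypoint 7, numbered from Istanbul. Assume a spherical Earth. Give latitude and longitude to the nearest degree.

Convert each endpoint to a unit vector on the sphere (x = cos φ cos λ, y = cos φ sin λ, z = sin φ).
The central angle between the endpoints is δ = arccos(p₁·p₂) ≈ 1.356 rad (77.7°).
Interpolate at f = 7/8 with slerp weights a = sin((1−f)δ)/sin δ ≈ 0.173, b = sin(fδ)/sin δ ≈ 0.949.
p = a·p₁ + b·p₂ ≈ (-0.112, 0.984, 0.135); φ = arcsin(p_z) ≈ 7.75°, λ = atan2(p_y, p_x) ≈ 96.51°.

≈ (8°N, 97°E)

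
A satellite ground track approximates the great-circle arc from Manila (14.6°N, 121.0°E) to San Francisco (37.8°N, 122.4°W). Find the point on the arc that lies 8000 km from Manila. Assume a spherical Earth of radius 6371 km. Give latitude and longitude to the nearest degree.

Write both endpoints as unit vectors p₁, p₂ with components (cos φ cos λ, cos φ sin λ, sin φ).
The central angle between the endpoints is δ = arccos(p₁·p₂) ≈ 1.760 rad (100.8°). The total great-circle distance is δ·R ≈ 1.760 × 6371 ≈ 11212 km, so the target fraction is f = 8000/11212 ≈ 0.714.
Interpolate at f ≈ 0.714 with slerp weights a = sin((1−f)δ)/sin δ ≈ 0.492, b = sin(fδ)/sin δ ≈ 0.968.
p = a·p₁ + b·p₂ ≈ (-0.655, -0.238, 0.717); φ = arcsin(p_z) ≈ 45.83°, λ = atan2(p_y, p_x) ≈ -160.04°.

≈ 46°N, 160°W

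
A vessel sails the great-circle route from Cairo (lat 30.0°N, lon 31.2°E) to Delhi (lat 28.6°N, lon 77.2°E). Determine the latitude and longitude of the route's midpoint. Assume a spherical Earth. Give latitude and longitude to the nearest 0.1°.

≈ lat 31.4°N, lon 54.4°E

Write both endpoints as unit vectors p₁, p₂ with components (cos φ cos λ, cos φ sin λ, sin φ).
The central angle between the endpoints is δ = arccos(p₁·p₂) ≈ 0.696 rad (39.9°).
Interpolate at f = 1/2 with slerp weights a = sin((1−f)δ)/sin δ ≈ 0.532, b = sin(fδ)/sin δ ≈ 0.532.
p = a·p₁ + b·p₂ ≈ (0.497, 0.694, 0.521); φ = arcsin(p_z) ≈ 31.37°, λ = atan2(p_y, p_x) ≈ 54.37°.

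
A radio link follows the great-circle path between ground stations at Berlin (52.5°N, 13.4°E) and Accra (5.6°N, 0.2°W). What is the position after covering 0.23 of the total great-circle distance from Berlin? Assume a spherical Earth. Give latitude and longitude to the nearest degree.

From cos δ = sin φ₁ sin φ₂ + cos φ₁ cos φ₂ cos Δλ, the central angle is δ ≈ 0.842 rad (48.2°).
Interpolate at f = 0.23 with slerp weights a = sin((1−f)δ)/sin δ ≈ 0.809, b = sin(fδ)/sin δ ≈ 0.258.
p = a·p₁ + b·p₂ ≈ (0.736, 0.113, 0.667); φ = arcsin(p_z) ≈ 41.86°, λ = atan2(p_y, p_x) ≈ 8.75°.

≈ 42°N, 9°E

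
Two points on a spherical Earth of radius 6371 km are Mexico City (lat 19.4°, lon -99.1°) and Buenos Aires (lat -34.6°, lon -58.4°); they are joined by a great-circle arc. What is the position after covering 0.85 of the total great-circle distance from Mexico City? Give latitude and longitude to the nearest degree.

Write both endpoints as unit vectors p₁, p₂ with components (cos φ cos λ, cos φ sin λ, sin φ).
The central angle between the endpoints is δ = arccos(p₁·p₂) ≈ 1.159 rad (66.4°).
Interpolate at f = 0.85 with slerp weights a = sin((1−f)δ)/sin δ ≈ 0.189, b = sin(fδ)/sin δ ≈ 0.909.
p = a·p₁ + b·p₂ ≈ (0.364, -0.813, -0.454); φ = arcsin(p_z) ≈ -26.98°, λ = atan2(p_y, p_x) ≈ -65.89°.

≈ lat -27°, lon -66°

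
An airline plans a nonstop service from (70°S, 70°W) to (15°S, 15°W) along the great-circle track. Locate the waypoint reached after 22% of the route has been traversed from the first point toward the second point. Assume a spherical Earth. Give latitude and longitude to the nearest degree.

≈ (61°S, 44°W)

Convert each endpoint to a unit vector on the sphere (x = cos φ cos λ, y = cos φ sin λ, z = sin φ).
The central angle between the endpoints is δ = arccos(p₁·p₂) ≈ 1.123 rad (64.4°).
Interpolate at f = 0.22 with slerp weights a = sin((1−f)δ)/sin δ ≈ 0.852, b = sin(fδ)/sin δ ≈ 0.271.
p = a·p₁ + b·p₂ ≈ (0.353, -0.342, -0.871); φ = arcsin(p_z) ≈ -60.58°, λ = atan2(p_y, p_x) ≈ -44.08°.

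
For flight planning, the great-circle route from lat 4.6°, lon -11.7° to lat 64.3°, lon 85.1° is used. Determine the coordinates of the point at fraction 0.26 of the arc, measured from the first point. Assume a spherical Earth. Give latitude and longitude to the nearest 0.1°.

From cos δ = sin φ₁ sin φ₂ + cos φ₁ cos φ₂ cos Δλ, the central angle is δ ≈ 1.550 rad (88.8°).
Interpolate at f = 0.26 with slerp weights a = sin((1−f)δ)/sin δ ≈ 0.912, b = sin(fδ)/sin δ ≈ 0.392.
p = a·p₁ + b·p₂ ≈ (0.904, -0.015, 0.427); φ = arcsin(p_z) ≈ 25.25°, λ = atan2(p_y, p_x) ≈ -0.94°.

≈ lat 25.2°, lon -0.9°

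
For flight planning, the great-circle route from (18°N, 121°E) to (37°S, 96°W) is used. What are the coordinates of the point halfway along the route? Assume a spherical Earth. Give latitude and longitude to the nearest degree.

≈ (27°S, 178°E)

The haversine formula gives a central angle δ ≈ 2.486 rad (142.4°) between the endpoints.
Interpolate at f = 1/2 with slerp weights a = sin((1−f)δ)/sin δ ≈ 1.553, b = sin(fδ)/sin δ ≈ 1.553.
p = a·p₁ + b·p₂ ≈ (-0.890, 0.033, -0.455); φ = arcsin(p_z) ≈ -27.04°, λ = atan2(p_y, p_x) ≈ 177.91°.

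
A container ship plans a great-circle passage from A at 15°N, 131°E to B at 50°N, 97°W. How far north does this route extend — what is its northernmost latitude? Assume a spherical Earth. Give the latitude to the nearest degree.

≈ 62°N

The great circle lies in the plane with unit normal n̂ = (p₁ × p₂)/|p₁ × p₂|.
Here n̂_z ≈ +0.473; the vertex latitude is φ_max = arccos|n̂_z| ≈ 61.8°.
Check via Clairaut: cos φ_max = |cos φ₁| · sin C = cos(15.0°)·sin(29.3°) ≈ 0.473, again giving ≈ 61.8°.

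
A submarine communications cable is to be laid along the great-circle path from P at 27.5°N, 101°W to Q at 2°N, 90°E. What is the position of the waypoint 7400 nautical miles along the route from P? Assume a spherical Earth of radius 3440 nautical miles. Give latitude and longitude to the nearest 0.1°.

≈ 25.9°N, 98.9°E

Write both endpoints as unit vectors p₁, p₂ with components (cos φ cos λ, cos φ sin λ, sin φ).
The central angle between the endpoints is δ = arccos(p₁·p₂) ≈ 2.595 rad (148.7°). The total great-circle distance is δ·R ≈ 2.595 × 3440 ≈ 8925 nmi, so the target fraction is f = 7400/8925 ≈ 0.829.
Interpolate at f ≈ 0.829 with slerp weights a = sin((1−f)δ)/sin δ ≈ 0.825, b = sin(fδ)/sin δ ≈ 1.608.
p = a·p₁ + b·p₂ ≈ (-0.140, 0.889, 0.437); φ = arcsin(p_z) ≈ 25.91°, λ = atan2(p_y, p_x) ≈ 98.93°.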